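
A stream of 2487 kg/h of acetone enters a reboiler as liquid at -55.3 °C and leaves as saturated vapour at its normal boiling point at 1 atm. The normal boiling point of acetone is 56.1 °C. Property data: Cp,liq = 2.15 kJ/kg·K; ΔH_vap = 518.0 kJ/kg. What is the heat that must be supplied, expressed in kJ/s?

Q = 523 kJ/s

liquid -55.3→56.1 °C: 239.51 kJ/kg
vaporisation at 56.1 °C: 518 kJ/kg
Δh = 239.51 + 518 = 757.51 kJ/kg
Q = ṁ·Δh = 2487 kg/h × 757.51 kJ/kg = 1.8839e+06 kJ/h
|Q| = 523.31 kW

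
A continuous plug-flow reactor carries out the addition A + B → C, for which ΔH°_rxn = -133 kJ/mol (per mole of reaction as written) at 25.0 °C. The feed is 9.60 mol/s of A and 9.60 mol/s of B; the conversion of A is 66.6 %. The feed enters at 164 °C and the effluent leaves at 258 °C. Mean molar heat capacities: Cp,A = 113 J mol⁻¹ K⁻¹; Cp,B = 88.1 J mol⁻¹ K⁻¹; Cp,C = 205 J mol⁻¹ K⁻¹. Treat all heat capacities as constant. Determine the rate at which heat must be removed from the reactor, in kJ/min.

Q_out = 39800 kJ/min

Extent of reaction ξ = 0.666 × 9.60 = 6.3936 mol/s
Reaction term: ξ·ΔH°_rxn = 6.3936 × -133 = -850.35 kJ/s
Sensible, feed 164→25 °C: -268.35 kJ/s
Outlet flows (mol/s): A 3.2064, B 3.2064, C 6.3936
Sensible, products 25→258 °C: 455.63 kJ/s
Q = ΔH = -663.07 kJ/s = -663.07 kW
Heat removed = 39784 kJ/min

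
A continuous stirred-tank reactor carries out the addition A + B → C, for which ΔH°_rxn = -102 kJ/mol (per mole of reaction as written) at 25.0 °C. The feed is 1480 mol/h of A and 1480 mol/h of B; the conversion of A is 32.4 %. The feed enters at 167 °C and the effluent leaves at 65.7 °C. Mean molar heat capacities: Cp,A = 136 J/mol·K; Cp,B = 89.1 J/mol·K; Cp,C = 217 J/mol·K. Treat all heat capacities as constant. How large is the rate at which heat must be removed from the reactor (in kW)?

Q_out = 23.0 kW

Extent of reaction ξ = 0.324 × 1480 = 479.52 mol/h
Reaction term: ξ·ΔH°_rxn = 479.52 × -102 = -48911 kJ/h
Sensible, feed 167→25 °C: -47307 kJ/h
Outlet flows (mol/h): A 1000.5, B 1000.5, C 479.52
Sensible, products 25→65.7 °C: 13401 kJ/h
Q = ΔH = -82817 kJ/h = -23.005 kW
Heat removed = 23.005 kW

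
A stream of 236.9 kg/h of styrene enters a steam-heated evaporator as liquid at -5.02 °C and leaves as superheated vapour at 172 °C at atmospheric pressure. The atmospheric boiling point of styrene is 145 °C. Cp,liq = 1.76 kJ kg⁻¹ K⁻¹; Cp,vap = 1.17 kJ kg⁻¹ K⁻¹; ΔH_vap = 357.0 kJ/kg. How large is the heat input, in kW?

liquid -5.02→145 °C: 264.04 kJ/kg
vaporisation at 145 °C: 357 kJ/kg
vapour 145→172 °C: 31.59 kJ/kg
Δh = 264.04 + 357 + 31.59 = 652.63 kJ/kg
Q = ṁ·Δh = 236.9 kg/h × 652.63 kJ/kg = 154610 kJ/h
|Q| = 42.946 kW

Q = 42.9 kW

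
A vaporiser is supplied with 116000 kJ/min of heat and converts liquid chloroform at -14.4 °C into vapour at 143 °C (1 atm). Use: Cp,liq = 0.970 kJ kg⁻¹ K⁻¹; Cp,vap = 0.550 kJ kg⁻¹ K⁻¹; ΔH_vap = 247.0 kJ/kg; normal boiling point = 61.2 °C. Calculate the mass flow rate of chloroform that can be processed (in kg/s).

Δh = 0.970×(61.2−-14.4) + 247.0 + 0.550×(143−61.2) = 365.32 kJ/kg
Q = 116000 kJ/min = 1933.3 kJ/s = 1933.3 kJ/s
ṁ = Q/Δh = 1933.3 / 365.32 = 5.2921 kg/s

ṁ = 5.29 kg/s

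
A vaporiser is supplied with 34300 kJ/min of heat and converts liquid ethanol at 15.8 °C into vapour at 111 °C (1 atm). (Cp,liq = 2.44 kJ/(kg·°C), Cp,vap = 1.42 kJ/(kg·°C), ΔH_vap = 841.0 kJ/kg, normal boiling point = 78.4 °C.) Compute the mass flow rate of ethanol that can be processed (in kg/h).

ṁ = 1980 kg/h

Δh = 2.44×(78.4−15.8) + 841.0 + 1.42×(111−78.4) = 1040 kJ/kg
Q = 34300 kJ/min = 571.67 kJ/s = 2.058e+06 kJ/h
ṁ = Q/Δh = 2.058e+06 / 1040 = 1978.8 kg/h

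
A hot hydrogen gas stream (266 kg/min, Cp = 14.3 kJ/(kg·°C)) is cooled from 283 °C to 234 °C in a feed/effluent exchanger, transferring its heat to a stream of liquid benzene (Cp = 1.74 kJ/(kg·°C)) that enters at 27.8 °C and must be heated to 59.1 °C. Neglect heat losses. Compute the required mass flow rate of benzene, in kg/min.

Heat released by hot stream: Q = 266 × 14.3 × (283 − 234) = 186390 kJ/min
Energy balance on cold side (adiabatic exchanger): Q = ṁ_c·Cp_c·(T_c,out − T_c,in)
ṁ_c = 186390 / [1.74 × (59.1 − 27.8)] = 3422.3 kg/min

ṁ_c = 3420 kg/min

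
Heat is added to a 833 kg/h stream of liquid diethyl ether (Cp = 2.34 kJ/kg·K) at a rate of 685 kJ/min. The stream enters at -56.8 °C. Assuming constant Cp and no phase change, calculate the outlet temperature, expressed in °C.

Q = 685 kJ/min = 41100 kJ/h
ΔT = Q/(ṁ·Cp) = 41100/(833×2.34) = 21.085 K
T_out = -56.8 + 21.085 = -35.715 °C

T_out = -35.7 °C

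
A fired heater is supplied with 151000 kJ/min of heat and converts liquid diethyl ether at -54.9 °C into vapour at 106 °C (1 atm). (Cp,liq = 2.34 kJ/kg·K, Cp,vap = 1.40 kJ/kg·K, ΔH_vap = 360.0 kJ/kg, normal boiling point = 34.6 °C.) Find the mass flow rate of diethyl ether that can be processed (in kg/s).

ṁ = 3.76 kg/s

Δh = 2.34×(34.6−-54.9) + 360.0 + 1.40×(106−34.6) = 669.39 kJ/kg
Q = 151000 kJ/min = 2516.7 kJ/s = 2516.7 kJ/s
ṁ = Q/Δh = 2516.7 / 669.39 = 3.7596 kg/s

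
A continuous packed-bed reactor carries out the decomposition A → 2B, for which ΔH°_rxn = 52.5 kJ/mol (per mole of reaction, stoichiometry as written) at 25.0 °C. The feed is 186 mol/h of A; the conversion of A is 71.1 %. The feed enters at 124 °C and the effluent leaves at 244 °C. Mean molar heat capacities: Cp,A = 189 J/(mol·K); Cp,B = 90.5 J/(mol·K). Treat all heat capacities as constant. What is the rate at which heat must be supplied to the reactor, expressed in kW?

Q_in = 3.04 kW

Extent of reaction ξ = 0.711 × 186 = 132.25 mol/h
Reaction term: ξ·ΔH°_rxn = 132.25 × 52.5 = 6942.9 kJ/h
Sensible, feed 124→25 °C: -3480.2 kJ/h
Outlet flows (mol/h): A 53.754, B 264.49
Sensible, products 25→244 °C: 7467 kJ/h
Q = ΔH = 10930 kJ/h = 3.036 kW
Heat supplied = 3.036 kW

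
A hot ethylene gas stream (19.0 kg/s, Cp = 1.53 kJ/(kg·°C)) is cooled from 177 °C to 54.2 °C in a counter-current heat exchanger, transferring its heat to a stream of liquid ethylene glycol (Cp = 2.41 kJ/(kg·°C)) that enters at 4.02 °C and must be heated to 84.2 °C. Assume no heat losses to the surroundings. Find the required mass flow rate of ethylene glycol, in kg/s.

Heat released by hot stream: Q = 19.0 × 1.53 × (177 − 54.2) = 3569.8 kJ/s
Energy balance on cold side (adiabatic exchanger): Q = ṁ_c·Cp_c·(T_c,out − T_c,in)
ṁ_c = 3569.8 / [2.41 × (84.2 − 4.02)] = 18.474 kg/s

ṁ_c = 18.5 kg/s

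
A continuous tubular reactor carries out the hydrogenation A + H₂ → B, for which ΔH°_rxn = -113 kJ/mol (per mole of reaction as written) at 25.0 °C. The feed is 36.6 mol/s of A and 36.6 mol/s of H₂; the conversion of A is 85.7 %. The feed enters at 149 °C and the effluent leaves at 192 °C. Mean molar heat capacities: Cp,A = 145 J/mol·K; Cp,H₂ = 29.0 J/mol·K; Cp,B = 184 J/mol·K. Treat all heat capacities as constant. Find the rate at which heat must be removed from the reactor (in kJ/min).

Extent of reaction ξ = 0.857 × 36.6 = 31.366 mol/s
Reaction term: ξ·ΔH°_rxn = 31.366 × -113 = -3544.4 kJ/s
Sensible, feed 149→25 °C: -789.68 kJ/s
Outlet flows (mol/s): A 5.2338, H₂ 5.2338, B 31.366
Sensible, products 25→192 °C: 1115.9 kJ/s
Q = ΔH = -3218.2 kJ/s = -3218.2 kW
Heat removed = 193090 kJ/min

Q_out = 193000 kJ/min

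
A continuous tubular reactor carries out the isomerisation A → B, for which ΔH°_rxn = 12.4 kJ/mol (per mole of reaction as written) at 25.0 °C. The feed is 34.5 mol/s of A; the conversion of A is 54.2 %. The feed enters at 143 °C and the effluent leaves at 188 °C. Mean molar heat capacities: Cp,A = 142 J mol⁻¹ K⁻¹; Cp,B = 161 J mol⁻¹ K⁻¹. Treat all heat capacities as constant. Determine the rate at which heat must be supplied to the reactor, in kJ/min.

Q_in = 30600 kJ/min

Extent of reaction ξ = 0.542 × 34.5 = 18.699 mol/s
Reaction term: ξ·ΔH°_rxn = 18.699 × 12.4 = 231.87 kJ/s
Sensible, feed 143→25 °C: -578.08 kJ/s
Outlet flows (mol/s): A 15.801, B 18.699
Sensible, products 25→188 °C: 856.45 kJ/s
Q = ΔH = 510.23 kJ/s = 510.23 kW
Heat supplied = 30614 kJ/min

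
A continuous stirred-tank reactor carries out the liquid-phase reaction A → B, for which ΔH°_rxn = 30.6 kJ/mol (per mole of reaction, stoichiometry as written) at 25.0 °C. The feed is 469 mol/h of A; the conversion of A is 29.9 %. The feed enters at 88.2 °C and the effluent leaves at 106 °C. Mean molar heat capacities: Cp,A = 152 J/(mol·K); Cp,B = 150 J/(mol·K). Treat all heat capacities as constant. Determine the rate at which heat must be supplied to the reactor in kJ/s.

Q_in = 1.54 kJ/s

Extent of reaction ξ = 0.299 × 469 = 140.23 mol/h
Reaction term: ξ·ΔH°_rxn = 140.23 × 30.6 = 4291.1 kJ/h
Sensible, feed 88.2→25 °C: -4505.4 kJ/h
Outlet flows (mol/h): A 328.77, B 140.23
Sensible, products 25→106 °C: 5751.6 kJ/h
Q = ΔH = 5537.3 kJ/h = 1.5381 kW
Heat supplied = 1.5381 kJ/s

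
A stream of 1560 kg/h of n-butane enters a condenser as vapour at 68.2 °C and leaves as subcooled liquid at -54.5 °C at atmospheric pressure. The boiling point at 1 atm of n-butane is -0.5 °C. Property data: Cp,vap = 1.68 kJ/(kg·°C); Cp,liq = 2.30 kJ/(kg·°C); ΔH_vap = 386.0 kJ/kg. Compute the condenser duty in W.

Q_c = 271000 W

vapour 68.2→-0.5 °C: -115.42 kJ/kg
condensation at -0.5 °C: -386 kJ/kg
liquid -0.5→-54.5 °C: -124.2 kJ/kg
Δh = -115.42 + -386 + -124.2 = -625.62 kJ/kg
Q = ṁ·Δh = 1560 kg/h × -625.62 kJ/kg = -975960 kJ/h
|Q| = 271.1 kW = 271100 W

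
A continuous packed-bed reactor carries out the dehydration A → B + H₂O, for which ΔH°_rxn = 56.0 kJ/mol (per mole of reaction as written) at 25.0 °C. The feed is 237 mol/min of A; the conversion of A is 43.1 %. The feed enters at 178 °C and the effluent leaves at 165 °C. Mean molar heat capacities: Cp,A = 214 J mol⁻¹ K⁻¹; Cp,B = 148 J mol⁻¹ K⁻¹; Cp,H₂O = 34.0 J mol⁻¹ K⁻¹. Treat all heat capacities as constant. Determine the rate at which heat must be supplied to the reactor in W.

Extent of reaction ξ = 0.431 × 237 = 102.15 mol/min
Reaction term: ξ·ΔH°_rxn = 102.15 × 56.0 = 5720.2 kJ/min
Sensible, feed 178→25 °C: -7759.9 kJ/min
Outlet flows (mol/min): A 134.85, B 102.15, H₂O 102.15
Sensible, products 25→165 °C: 6642.9 kJ/min
Q = ΔH = 4603.3 kJ/min = 76.721 kW
Heat supplied = 76721 W

Q_in = 76700 W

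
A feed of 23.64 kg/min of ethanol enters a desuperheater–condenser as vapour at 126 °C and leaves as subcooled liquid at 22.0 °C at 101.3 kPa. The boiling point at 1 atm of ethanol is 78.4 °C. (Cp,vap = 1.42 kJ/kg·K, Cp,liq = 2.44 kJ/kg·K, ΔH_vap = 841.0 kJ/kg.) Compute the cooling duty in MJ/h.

Q_c = 1480 MJ/h

vapour 126→78.4 °C: -67.592 kJ/kg
condensation at 78.4 °C: -841 kJ/kg
liquid 78.4→22.0 °C: -137.62 kJ/kg
Δh = -67.592 + -841 + -137.62 = -1046.2 kJ/kg
Q = ṁ·Δh = 23.64 kg/min × -1046.2 kJ/kg = -24732 kJ/min
|Q| = 412.21 kW = 1483.9 MJ/h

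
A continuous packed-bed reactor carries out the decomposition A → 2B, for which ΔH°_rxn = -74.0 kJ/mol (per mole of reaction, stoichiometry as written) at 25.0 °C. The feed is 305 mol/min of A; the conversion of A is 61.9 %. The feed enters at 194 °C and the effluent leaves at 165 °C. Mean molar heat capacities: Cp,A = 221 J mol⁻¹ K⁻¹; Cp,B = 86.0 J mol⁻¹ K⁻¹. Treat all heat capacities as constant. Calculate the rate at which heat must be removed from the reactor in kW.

Q_out = 287 kW

Extent of reaction ξ = 0.619 × 305 = 188.79 mol/min
Reaction term: ξ·ΔH°_rxn = 188.79 × -74.0 = -13971 kJ/min
Sensible, feed 194→25 °C: -11391 kJ/min
Outlet flows (mol/min): A 116.21, B 377.59
Sensible, products 25→165 °C: 8141.6 kJ/min
Q = ΔH = -17221 kJ/min = -287.01 kW
Heat removed = 287.01 kW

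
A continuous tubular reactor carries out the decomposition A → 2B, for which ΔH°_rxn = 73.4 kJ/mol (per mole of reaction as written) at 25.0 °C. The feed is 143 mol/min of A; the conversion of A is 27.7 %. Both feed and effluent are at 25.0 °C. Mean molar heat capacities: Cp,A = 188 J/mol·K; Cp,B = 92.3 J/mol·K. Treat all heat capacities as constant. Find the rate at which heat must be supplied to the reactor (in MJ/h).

Q_in = 174 MJ/h

Extent of reaction ξ = 0.277 × 143 = 39.611 mol/min
Reaction term: ξ·ΔH°_rxn = 39.611 × 73.4 = 2907.4 kJ/min
Q = ΔH = 2907.4 kJ/min = 48.457 kW
Heat supplied = 174.45 MJ/h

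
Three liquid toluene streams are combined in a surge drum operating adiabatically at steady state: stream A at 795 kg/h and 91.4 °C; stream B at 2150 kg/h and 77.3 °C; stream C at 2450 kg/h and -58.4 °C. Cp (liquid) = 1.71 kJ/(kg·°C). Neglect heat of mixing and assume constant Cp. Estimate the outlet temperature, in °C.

Energy balance with Q = 0: Σ ṁᵢCp,ᵢ(T_out − Tᵢ) = 0
Σ ṁᵢCp,ᵢTᵢ = 795×1.71×91.4 + 2150×1.71×77.3 + 2450×1.71×-58.4 = 163780
Σ ṁᵢCp,ᵢ = 795×1.71 + 2150×1.71 + 2450×1.71 = 9225.5
T_out = 163780 / 9225.5 = 17.753 °C

T_out = 17.8 °C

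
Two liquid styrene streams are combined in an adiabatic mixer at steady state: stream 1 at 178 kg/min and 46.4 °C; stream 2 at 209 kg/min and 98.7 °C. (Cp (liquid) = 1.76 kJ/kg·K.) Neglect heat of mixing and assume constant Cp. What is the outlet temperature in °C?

T_out = 74.6 °C

Energy balance with Q = 0: Σ ṁᵢCp,ᵢ(T_out − Tᵢ) = 0
T_out = Σ ṁᵢCp,ᵢTᵢ / Σ ṁᵢCp,ᵢ
      = 50842 / 681.12 = 74.645 °C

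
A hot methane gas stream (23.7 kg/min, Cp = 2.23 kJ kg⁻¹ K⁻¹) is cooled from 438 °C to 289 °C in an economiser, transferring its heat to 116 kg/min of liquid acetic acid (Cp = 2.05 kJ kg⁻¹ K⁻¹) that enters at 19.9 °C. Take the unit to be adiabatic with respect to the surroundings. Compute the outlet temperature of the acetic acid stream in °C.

T_c,out = 53.0 °C

Heat released by hot stream: Q = 23.7 × 2.23 × (438 − 289) = 7874.8 kJ/min
Energy balance on cold side (adiabatic exchanger): Q = ṁ_c·Cp_c·(T_c,out − T_c,in)
T_c,out = 19.9 + 7874.8/(116 × 2.05) = 53.015 °C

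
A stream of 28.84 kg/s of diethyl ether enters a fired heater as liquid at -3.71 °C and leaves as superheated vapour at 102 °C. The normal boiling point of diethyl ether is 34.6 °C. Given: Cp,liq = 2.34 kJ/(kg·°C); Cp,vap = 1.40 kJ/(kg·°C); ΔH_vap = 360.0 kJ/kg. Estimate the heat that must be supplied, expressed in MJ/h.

liquid -3.71→34.6 °C: 89.645 kJ/kg
vaporisation at 34.6 °C: 360 kJ/kg
vapour 34.6→102 °C: 94.36 kJ/kg
Δh = 89.645 + 360 + 94.36 = 544.01 kJ/kg
Q = ṁ·Δh = 28.84 kg/s × 544.01 kJ/kg = 15689 kJ/s
|Q| = 15689 kW = 56481 MJ/h

Q = 56500 MJ/h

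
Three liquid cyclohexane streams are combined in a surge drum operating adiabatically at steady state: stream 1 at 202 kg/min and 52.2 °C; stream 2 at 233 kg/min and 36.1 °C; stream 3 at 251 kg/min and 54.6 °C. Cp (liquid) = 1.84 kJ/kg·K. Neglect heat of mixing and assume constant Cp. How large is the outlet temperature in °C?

No heat crosses the boundary, so H_out = H_in.
T_out = Σ ṁᵢCp,ᵢTᵢ / Σ ṁᵢCp,ᵢ
      = 60095 / 1262.2 = 47.61 °C

T_out = 47.6 °C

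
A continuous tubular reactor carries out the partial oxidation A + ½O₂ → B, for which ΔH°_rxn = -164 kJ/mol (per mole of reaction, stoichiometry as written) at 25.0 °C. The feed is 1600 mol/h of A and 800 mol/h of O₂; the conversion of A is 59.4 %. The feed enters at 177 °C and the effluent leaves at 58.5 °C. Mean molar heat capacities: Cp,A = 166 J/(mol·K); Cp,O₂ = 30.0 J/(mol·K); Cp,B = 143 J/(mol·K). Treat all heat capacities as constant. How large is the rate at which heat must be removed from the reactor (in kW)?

Extent of reaction ξ = 0.594 × 1600 = 950.4 mol/h
Reaction term: ξ·ΔH°_rxn = 950.4 × -164 = -155870 kJ/h
Sensible, feed 177→25 °C: -44019 kJ/h
Outlet flows (mol/h): A 649.6, O₂ 324.8, B 950.4
Sensible, products 25→58.5 °C: 8491.7 kJ/h
Q = ΔH = -191390 kJ/h = -53.165 kW
Heat removed = 53.165 kW

Q_out = 53.2 kW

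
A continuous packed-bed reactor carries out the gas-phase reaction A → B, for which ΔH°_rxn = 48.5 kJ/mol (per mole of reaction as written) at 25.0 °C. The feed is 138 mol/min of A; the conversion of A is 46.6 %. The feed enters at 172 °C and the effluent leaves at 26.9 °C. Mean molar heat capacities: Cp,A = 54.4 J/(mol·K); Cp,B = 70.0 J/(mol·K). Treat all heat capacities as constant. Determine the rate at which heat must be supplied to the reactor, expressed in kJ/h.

Q_in = 122000 kJ/h

Extent of reaction ξ = 0.466 × 138 = 64.308 mol/min
Reaction term: ξ·ΔH°_rxn = 64.308 × 48.5 = 3118.9 kJ/min
Sensible, feed 172→25 °C: -1103.6 kJ/min
Outlet flows (mol/min): A 73.692, B 64.308
Sensible, products 25→26.9 °C: 16.17 kJ/min
Q = ΔH = 2031.5 kJ/min = 33.859 kW
Heat supplied = 121890 kJ/h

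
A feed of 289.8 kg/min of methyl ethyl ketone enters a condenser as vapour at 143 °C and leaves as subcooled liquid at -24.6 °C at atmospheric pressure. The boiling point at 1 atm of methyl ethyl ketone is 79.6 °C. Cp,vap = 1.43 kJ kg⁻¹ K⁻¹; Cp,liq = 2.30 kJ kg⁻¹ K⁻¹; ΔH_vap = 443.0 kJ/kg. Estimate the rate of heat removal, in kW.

Q_c = 3740 kW

vapour 143→79.6 °C: -90.662 kJ/kg
condensation at 79.6 °C: -443 kJ/kg
liquid 79.6→-24.6 °C: -239.66 kJ/kg
Δh = -90.662 + -443 + -239.66 = -773.32 kJ/kg
Q = ṁ·Δh = 289.8 kg/min × -773.32 kJ/kg = -224110 kJ/min
|Q| = 3735.1 kW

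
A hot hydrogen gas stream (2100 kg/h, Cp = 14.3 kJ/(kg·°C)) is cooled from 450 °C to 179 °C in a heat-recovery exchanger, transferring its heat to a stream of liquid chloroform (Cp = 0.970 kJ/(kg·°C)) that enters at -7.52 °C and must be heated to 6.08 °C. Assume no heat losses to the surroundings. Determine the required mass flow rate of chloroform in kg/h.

Heat released by hot stream: Q = 2100 × 14.3 × (450 − 179) = 8.1381e+06 kJ/h
Energy balance on cold side (adiabatic exchanger): Q = ṁ_c·Cp_c·(T_c,out − T_c,in)
ṁ_c = 8.1381e+06 / [0.970 × (6.08 − -7.52)] = 616900 kg/h

ṁ_c = 617000 kg/h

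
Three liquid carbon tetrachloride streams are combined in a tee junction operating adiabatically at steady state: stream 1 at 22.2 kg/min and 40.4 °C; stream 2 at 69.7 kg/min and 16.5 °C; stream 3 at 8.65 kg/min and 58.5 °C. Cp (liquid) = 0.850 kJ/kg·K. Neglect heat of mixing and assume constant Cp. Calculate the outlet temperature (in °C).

Adiabatic, steady state ⇒ Σ ṁᵢCp,ᵢ(T_out − Tᵢ) = 0
T_out = Σ ṁᵢCp,ᵢTᵢ / Σ ṁᵢCp,ᵢ
      = 2170 / 85.468 = 25.39 °C

T_out = 25.4 °C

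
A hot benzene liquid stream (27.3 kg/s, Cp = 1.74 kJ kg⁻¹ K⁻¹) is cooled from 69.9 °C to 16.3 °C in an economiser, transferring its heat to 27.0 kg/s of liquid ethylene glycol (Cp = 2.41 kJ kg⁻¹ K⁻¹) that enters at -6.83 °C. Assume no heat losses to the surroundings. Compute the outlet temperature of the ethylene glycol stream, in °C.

T_c,out = 32.3 °C

Heat released by hot stream: Q = 27.3 × 1.74 × (69.9 − 16.3) = 2546.1 kJ/s
Energy balance on cold side (adiabatic exchanger): Q = ṁ_c·Cp_c·(T_c,out − T_c,in)
T_c,out = -6.83 + 2546.1/(27.0 × 2.41) = 32.299 °C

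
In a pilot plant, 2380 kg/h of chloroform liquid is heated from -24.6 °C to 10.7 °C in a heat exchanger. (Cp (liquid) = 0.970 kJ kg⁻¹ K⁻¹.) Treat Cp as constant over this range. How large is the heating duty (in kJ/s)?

Q = 22.6 kJ/s

Q = ṁ·Cp·ΔT = 2380 × 0.970 × (10.7 − -24.6) = 81494 kJ/h
Converting: 81494 / 3600 s = 22.637 kW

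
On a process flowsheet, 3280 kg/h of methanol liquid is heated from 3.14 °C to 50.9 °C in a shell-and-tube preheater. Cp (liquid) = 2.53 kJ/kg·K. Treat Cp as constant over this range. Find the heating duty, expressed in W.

Q = ṁ·Cp·ΔT = 3280 × 2.53 × (50.9 − 3.14) = 396330 kJ/h
Converting: 396330 / 3600 s = 110.09 kW
Heating duty = 110090 W

Q = 110000 W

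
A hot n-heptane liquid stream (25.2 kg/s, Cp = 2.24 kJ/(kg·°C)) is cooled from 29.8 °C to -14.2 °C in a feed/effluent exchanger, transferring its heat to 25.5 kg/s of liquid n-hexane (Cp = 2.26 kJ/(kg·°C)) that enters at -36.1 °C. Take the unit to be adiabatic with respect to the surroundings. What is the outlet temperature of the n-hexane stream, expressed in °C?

Heat released by hot stream: Q = 25.2 × 2.24 × (29.8 − -14.2) = 2483.7 kJ/s
Energy balance on cold side (adiabatic exchanger): Q = ṁ_c·Cp_c·(T_c,out − T_c,in)
T_c,out = -36.1 + 2483.7/(25.5 × 2.26) = 6.9976 °C

T_c,out = 7.00 °C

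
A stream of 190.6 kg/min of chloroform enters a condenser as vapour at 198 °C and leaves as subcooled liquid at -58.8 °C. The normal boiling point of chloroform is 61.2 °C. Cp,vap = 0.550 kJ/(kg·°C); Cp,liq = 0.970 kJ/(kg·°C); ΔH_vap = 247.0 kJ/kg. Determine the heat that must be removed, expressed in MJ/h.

vapour 198→61.2 °C: -75.24 kJ/kg
condensation at 61.2 °C: -247 kJ/kg
liquid 61.2→-58.8 °C: -116.4 kJ/kg
Δh = -75.24 + -247 + -116.4 = -438.64 kJ/kg
Q = ṁ·Δh = 190.6 kg/min × -438.64 kJ/kg = -83605 kJ/min
|Q| = 1393.4 kW = 5016.3 MJ/h

Q_c = 5020 MJ/h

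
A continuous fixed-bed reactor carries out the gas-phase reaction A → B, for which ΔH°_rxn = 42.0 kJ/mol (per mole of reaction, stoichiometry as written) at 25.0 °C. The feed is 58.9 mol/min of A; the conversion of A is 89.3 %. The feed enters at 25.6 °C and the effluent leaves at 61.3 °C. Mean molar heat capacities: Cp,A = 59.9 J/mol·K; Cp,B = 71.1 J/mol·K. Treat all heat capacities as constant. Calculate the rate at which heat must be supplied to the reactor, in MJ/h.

Q_in = 141 MJ/h

Extent of reaction ξ = 0.893 × 58.9 = 52.598 mol/min
Reaction term: ξ·ΔH°_rxn = 52.598 × 42.0 = 2209.1 kJ/min
Sensible, feed 25.6→25 °C: -2.1169 kJ/min
Outlet flows (mol/min): A 6.3023, B 52.598
Sensible, products 25→61.3 °C: 149.45 kJ/min
Q = ΔH = 2356.4 kJ/min = 39.274 kW
Heat supplied = 141.39 MJ/h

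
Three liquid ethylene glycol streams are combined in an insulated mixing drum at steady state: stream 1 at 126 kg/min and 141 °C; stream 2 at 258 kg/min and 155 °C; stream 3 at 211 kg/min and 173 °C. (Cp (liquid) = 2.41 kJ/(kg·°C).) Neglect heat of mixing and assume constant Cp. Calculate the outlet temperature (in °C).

T_out = 158 °C

Adiabatic, steady state ⇒ Σ ṁᵢCp,ᵢ(T_out − Tᵢ) = 0
Σ ṁᵢCp,ᵢTᵢ = 126×2.41×141 + 258×2.41×155 + 211×2.41×173 = 227160
Σ ṁᵢCp,ᵢ = 126×2.41 + 258×2.41 + 211×2.41 = 1434
T_out = 227160 / 1434 = 158.42 °C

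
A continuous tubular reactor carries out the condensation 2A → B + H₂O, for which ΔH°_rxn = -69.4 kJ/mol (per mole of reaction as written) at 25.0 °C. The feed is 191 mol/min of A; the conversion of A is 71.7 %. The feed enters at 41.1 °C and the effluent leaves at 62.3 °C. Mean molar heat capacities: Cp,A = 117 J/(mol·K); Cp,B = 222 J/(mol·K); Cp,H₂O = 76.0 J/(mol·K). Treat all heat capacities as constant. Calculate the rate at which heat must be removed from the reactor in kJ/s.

Q_out = 68.6 kJ/s

Extent of reaction ξ = 0.717 × 191 / 2 = 68.474 mol/min
Reaction term: ξ·ΔH°_rxn = 68.474 × -69.4 = -4752.1 kJ/min
Sensible, feed 41.1→25 °C: -359.79 kJ/min
Outlet flows (mol/min): A 54.053, B 68.474, H₂O 68.474
Sensible, products 25→62.3 °C: 997 kJ/min
Q = ΔH = -4114.8 kJ/min = -68.581 kW
Heat removed = 68.581 kJ/s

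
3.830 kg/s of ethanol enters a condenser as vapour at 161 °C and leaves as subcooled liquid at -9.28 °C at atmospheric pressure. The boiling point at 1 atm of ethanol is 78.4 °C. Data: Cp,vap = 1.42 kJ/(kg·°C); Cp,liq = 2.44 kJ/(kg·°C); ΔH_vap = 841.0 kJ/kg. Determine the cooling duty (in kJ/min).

vapour 161→78.4 °C: -117.29 kJ/kg
condensation at 78.4 °C: -841 kJ/kg
liquid 78.4→-9.28 °C: -213.94 kJ/kg
Δh = -117.29 + -841 + -213.94 = -1172.2 kJ/kg
Q = ṁ·Δh = 3.830 kg/s × -1172.2 kJ/kg = -4489.6 kJ/s
|Q| = 4489.6 kW = 269380 kJ/min

Q_c = 269000 kJ/min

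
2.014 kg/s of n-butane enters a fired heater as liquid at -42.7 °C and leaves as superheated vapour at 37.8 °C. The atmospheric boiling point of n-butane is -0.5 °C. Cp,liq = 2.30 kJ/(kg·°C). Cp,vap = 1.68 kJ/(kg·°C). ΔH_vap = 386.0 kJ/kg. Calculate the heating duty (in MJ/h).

Q = 3970 MJ/h

liquid -42.7→-0.5 °C: 97.06 kJ/kg
vaporisation at -0.5 °C: 386 kJ/kg
vapour -0.5→37.8 °C: 64.344 kJ/kg
Δh = 97.06 + 386 + 64.344 = 547.4 kJ/kg
Q = ṁ·Δh = 2.014 kg/s × 547.4 kJ/kg = 1102.5 kJ/s
|Q| = 1102.5 kW = 3968.9 MJ/h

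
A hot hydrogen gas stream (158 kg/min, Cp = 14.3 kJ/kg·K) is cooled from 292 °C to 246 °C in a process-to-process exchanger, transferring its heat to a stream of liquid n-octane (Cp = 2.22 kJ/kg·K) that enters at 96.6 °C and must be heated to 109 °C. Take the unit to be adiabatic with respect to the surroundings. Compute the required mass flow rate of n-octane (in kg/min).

ṁ_c = 3780 kg/min

Heat released by hot stream: Q = 158 × 14.3 × (292 − 246) = 103930 kJ/min
Energy balance on cold side (adiabatic exchanger): Q = ṁ_c·Cp_c·(T_c,out − T_c,in)
ṁ_c = 103930 / [2.22 × (109 − 96.6)] = 3775.5 kg/min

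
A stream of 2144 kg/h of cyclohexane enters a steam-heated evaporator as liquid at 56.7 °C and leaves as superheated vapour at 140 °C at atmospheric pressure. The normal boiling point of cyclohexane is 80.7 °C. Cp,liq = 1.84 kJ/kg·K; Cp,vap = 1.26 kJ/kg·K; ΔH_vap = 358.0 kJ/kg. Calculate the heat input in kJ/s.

liquid 56.7→80.7 °C: 44.16 kJ/kg
vaporisation at 80.7 °C: 358 kJ/kg
vapour 80.7→140 °C: 74.718 kJ/kg
Δh = 44.16 + 358 + 74.718 = 476.88 kJ/kg
Q = ṁ·Δh = 2144 kg/h × 476.88 kJ/kg = 1.0224e+06 kJ/h
|Q| = 284.01 kW

Q = 284 kJ/s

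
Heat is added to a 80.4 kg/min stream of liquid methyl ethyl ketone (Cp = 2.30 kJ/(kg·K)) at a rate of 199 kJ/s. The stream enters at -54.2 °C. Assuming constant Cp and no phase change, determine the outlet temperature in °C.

T_out = 10.4 °C

Q = 199 kJ/s = 11940 kJ/min
ΔT = Q/(ṁ·Cp) = 11940/(80.4×2.30) = 64.568 K
T_out = -54.2 + 64.568 = 10.368 °C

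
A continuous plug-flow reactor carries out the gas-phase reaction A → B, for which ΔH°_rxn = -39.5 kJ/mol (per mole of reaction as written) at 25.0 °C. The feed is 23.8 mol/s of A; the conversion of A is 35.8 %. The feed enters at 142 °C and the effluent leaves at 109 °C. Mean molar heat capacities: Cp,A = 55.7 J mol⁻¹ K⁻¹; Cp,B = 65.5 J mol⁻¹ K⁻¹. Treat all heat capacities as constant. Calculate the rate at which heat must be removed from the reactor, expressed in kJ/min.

Q_out = 22400 kJ/min

Extent of reaction ξ = 0.358 × 23.8 = 8.5204 mol/s
Reaction term: ξ·ΔH°_rxn = 8.5204 × -39.5 = -336.56 kJ/s
Sensible, feed 142→25 °C: -155.1 kJ/s
Outlet flows (mol/s): A 15.28, B 8.5204
Sensible, products 25→109 °C: 118.37 kJ/s
Q = ΔH = -373.29 kJ/s = -373.29 kW
Heat removed = 22397 kJ/min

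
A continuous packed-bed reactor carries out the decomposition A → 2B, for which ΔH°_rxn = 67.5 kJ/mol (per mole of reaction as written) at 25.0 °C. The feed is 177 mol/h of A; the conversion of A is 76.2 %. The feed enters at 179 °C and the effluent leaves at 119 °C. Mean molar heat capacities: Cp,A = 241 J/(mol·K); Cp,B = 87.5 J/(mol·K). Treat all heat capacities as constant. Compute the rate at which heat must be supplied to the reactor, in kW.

Q_in = 1.59 kW

Extent of reaction ξ = 0.762 × 177 = 134.87 mol/h
Reaction term: ξ·ΔH°_rxn = 134.87 × 67.5 = 9104 kJ/h
Sensible, feed 179→25 °C: -6569.2 kJ/h
Outlet flows (mol/h): A 42.126, B 269.75
Sensible, products 25→119 °C: 3173 kJ/h
Q = ΔH = 5707.8 kJ/h = 1.5855 kW
Heat supplied = 1.5855 kW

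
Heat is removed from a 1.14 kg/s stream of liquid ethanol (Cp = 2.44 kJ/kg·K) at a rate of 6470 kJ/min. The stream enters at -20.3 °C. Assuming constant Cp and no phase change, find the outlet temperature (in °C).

Q = 6470 kJ/min = 107.83 kJ/s
ΔT = Q/(ṁ·Cp) = 107.83/(1.14×2.44) = 38.767 K
T_out = -20.3 − 38.767 = -59.067 °C

T_out = -59.1 °C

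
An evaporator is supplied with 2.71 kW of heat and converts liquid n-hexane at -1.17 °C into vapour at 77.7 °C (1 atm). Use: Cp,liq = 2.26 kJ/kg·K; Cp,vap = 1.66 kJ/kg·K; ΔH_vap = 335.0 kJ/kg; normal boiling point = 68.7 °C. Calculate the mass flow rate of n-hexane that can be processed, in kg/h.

Δh = 2.26×(68.7−-1.17) + 335.0 + 1.66×(77.7−68.7) = 507.85 kJ/kg
Q = 2.71 kW = 2.71 kJ/s = 9756 kJ/h
ṁ = Q/Δh = 9756 / 507.85 = 19.211 kg/h

ṁ = 19.2 kg/h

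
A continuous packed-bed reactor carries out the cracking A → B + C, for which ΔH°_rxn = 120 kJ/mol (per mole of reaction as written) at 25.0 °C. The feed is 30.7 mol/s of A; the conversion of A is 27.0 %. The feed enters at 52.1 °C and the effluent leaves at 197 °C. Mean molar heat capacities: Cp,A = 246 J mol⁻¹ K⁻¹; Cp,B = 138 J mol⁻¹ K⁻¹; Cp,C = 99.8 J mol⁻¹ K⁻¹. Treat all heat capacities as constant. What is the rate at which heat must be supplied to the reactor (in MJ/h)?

Q_in = 7480 MJ/h

Extent of reaction ξ = 0.270 × 30.7 = 8.289 mol/s
Reaction term: ξ·ΔH°_rxn = 8.289 × 120 = 994.68 kJ/s
Sensible, feed 52.1→25 °C: -204.66 kJ/s
Outlet flows (mol/s): A 22.411, B 8.289, C 8.289
Sensible, products 25→197 °C: 1287.3 kJ/s
Q = ΔH = 2077.3 kJ/s = 2077.3 kW
Heat supplied = 7478.3 MJ/h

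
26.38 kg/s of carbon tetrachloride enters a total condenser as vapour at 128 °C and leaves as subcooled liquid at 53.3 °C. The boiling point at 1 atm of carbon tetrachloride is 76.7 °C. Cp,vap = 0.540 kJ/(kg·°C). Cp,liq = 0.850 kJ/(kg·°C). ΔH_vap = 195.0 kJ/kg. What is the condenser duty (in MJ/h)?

vapour 128→76.7 °C: -27.702 kJ/kg
condensation at 76.7 °C: -195 kJ/kg
liquid 76.7→53.3 °C: -19.89 kJ/kg
Δh = -27.702 + -195 + -19.89 = -242.59 kJ/kg
Q = ṁ·Δh = 26.38 kg/s × -242.59 kJ/kg = -6399.6 kJ/s
|Q| = 6399.6 kW = 23038 MJ/h

Q_c = 23000 MJ/h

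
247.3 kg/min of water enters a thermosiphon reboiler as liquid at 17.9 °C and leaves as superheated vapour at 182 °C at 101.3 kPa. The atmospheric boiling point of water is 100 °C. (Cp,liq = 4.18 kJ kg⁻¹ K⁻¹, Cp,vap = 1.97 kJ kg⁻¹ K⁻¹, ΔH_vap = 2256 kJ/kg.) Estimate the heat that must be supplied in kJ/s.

Q = 11400 kJ/s

liquid 17.9→100 °C: 343.18 kJ/kg
vaporisation at 100 °C: 2256 kJ/kg
vapour 100→182 °C: 161.54 kJ/kg
Δh = 343.18 + 2256 + 161.54 = 2760.7 kJ/kg
Q = ṁ·Δh = 247.3 kg/min × 2760.7 kJ/kg = 682730 kJ/min
|Q| = 11379 kW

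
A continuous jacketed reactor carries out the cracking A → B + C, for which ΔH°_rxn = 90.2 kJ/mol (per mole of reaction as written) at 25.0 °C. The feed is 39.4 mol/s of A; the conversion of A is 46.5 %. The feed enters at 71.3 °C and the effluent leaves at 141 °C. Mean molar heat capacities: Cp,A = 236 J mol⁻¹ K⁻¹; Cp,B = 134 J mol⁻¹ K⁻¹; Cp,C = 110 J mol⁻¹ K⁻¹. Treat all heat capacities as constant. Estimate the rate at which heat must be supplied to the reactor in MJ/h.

Q_in = 8340 MJ/h

Extent of reaction ξ = 0.465 × 39.4 = 18.321 mol/s
Reaction term: ξ·ΔH°_rxn = 18.321 × 90.2 = 1652.6 kJ/s
Sensible, feed 71.3→25 °C: -430.52 kJ/s
Outlet flows (mol/s): A 21.079, B 18.321, C 18.321
Sensible, products 25→141 °C: 1095.6 kJ/s
Q = ΔH = 2317.7 kJ/s = 2317.7 kW
Heat supplied = 8343.6 MJ/h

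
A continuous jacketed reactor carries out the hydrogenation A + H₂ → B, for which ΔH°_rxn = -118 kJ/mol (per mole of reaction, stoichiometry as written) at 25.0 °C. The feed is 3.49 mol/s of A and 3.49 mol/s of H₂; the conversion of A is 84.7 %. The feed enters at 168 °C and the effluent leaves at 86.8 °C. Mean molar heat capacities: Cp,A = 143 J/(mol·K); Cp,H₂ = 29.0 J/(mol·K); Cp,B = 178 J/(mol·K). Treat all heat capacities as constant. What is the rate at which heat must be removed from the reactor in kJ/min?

Q_out = 23800 kJ/min

Extent of reaction ξ = 0.847 × 3.49 = 2.956 mol/s
Reaction term: ξ·ΔH°_rxn = 2.956 × -118 = -348.81 kJ/s
Sensible, feed 168→25 °C: -85.84 kJ/s
Outlet flows (mol/s): A 0.53397, H₂ 0.53397, B 2.956
Sensible, products 25→86.8 °C: 38.193 kJ/s
Q = ΔH = -396.46 kJ/s = -396.46 kW
Heat removed = 23787 kJ/min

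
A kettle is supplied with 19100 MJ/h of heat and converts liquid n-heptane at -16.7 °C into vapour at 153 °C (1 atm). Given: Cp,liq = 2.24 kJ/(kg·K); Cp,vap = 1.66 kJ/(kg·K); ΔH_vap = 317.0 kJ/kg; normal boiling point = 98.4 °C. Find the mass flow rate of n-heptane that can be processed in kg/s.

ṁ = 7.97 kg/s

Δh = 2.24×(98.4−-16.7) + 317.0 + 1.66×(153−98.4) = 665.46 kJ/kg
Q = 19100 MJ/h = 5305.6 kJ/s = 5305.6 kJ/s
ṁ = Q/Δh = 5305.6 / 665.46 = 7.9728 kg/s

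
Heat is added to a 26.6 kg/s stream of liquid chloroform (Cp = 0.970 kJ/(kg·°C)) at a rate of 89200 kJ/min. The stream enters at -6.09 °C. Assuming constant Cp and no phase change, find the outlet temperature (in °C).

Q = 89200 kJ/min = 1486.7 kJ/s
ΔT = Q/(ṁ·Cp) = 1486.7/(26.6×0.970) = 57.618 K
T_out = -6.09 + 57.618 = 51.528 °C

T_out = 51.5 °C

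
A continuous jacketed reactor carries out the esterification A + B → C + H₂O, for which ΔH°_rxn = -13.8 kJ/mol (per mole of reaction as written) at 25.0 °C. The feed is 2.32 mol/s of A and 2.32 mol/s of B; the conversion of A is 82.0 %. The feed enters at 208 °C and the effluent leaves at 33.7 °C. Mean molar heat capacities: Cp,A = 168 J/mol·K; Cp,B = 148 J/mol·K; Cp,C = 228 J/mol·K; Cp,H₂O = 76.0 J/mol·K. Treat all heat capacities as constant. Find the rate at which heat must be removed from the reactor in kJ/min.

Extent of reaction ξ = 0.820 × 2.32 = 1.9024 mol/s
Reaction term: ξ·ΔH°_rxn = 1.9024 × -13.8 = -26.253 kJ/s
Sensible, feed 208→25 °C: -134.16 kJ/s
Outlet flows (mol/s): A 0.4176, B 0.4176, C 1.9024, H₂O 1.9024
Sensible, products 25→33.7 °C: 6.1795 kJ/s
Q = ΔH = -154.23 kJ/s = -154.23 kW
Heat removed = 9254.1 kJ/min

Q_out = 9250 kJ/min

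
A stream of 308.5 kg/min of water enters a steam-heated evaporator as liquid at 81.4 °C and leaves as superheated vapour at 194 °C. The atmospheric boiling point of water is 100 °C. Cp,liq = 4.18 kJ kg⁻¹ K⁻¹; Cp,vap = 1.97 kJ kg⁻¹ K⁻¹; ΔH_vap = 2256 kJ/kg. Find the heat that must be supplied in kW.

Q = 13000 kW

liquid 81.4→100 °C: 77.748 kJ/kg
vaporisation at 100 °C: 2256 kJ/kg
vapour 100→194 °C: 185.18 kJ/kg
Δh = 77.748 + 2256 + 185.18 = 2518.9 kJ/kg
Q = ṁ·Δh = 308.5 kg/min × 2518.9 kJ/kg = 777090 kJ/min
|Q| = 12951 kW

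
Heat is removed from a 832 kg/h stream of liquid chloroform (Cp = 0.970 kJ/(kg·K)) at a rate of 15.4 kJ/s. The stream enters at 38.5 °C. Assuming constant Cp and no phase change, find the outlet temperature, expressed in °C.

Q = 15.4 kJ/s = 55440 kJ/h
ΔT = Q/(ṁ·Cp) = 55440/(832×0.970) = 68.695 K
T_out = 38.5 − 68.695 = -30.195 °C

T_out = -30.2 °C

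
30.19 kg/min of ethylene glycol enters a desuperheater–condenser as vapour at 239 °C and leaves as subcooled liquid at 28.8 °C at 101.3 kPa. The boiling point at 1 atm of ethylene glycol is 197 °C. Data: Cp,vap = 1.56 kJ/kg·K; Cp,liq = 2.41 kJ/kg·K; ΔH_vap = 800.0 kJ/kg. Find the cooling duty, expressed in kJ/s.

Q_c = 639 kJ/s

vapour 239→197 °C: -65.52 kJ/kg
condensation at 197 °C: -800 kJ/kg
liquid 197→28.8 °C: -405.36 kJ/kg
Δh = -65.52 + -800 + -405.36 = -1270.9 kJ/kg
Q = ṁ·Δh = 30.19 kg/min × -1270.9 kJ/kg = -38368 kJ/min
|Q| = 639.47 kW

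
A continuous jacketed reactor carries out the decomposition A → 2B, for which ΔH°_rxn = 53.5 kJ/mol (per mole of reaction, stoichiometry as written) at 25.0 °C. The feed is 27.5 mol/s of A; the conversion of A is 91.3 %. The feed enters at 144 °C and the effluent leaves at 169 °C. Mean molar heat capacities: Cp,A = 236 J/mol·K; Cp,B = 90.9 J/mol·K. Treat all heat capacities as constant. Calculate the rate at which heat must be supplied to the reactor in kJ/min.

Q_in = 78600 kJ/min

Extent of reaction ξ = 0.913 × 27.5 = 25.108 mol/s
Reaction term: ξ·ΔH°_rxn = 25.108 × 53.5 = 1343.3 kJ/s
Sensible, feed 144→25 °C: -772.31 kJ/s
Outlet flows (mol/s): A 2.3925, B 50.215
Sensible, products 25→169 °C: 738.6 kJ/s
Q = ΔH = 1309.5 kJ/s = 1309.5 kW
Heat supplied = 78573 kJ/min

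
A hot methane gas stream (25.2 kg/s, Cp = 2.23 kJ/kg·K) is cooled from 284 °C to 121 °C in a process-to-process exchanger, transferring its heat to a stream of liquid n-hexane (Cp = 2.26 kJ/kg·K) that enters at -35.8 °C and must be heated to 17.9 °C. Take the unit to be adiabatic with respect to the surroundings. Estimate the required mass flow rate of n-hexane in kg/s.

Heat released by hot stream: Q = 25.2 × 2.23 × (284 − 121) = 9159.9 kJ/s
Energy balance on cold side (adiabatic exchanger): Q = ṁ_c·Cp_c·(T_c,out − T_c,in)
ṁ_c = 9159.9 / [2.26 × (17.9 − -35.8)] = 75.476 kg/s

ṁ_c = 75.5 kg/s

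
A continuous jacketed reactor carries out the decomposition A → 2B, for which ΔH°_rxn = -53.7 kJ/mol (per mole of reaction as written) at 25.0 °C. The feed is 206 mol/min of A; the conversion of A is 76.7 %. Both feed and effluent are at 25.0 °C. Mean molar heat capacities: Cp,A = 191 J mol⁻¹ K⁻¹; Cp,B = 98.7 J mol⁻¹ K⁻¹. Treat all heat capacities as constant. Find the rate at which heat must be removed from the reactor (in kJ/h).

Q_out = 509000 kJ/h

Extent of reaction ξ = 0.767 × 206 = 158 mol/min
Reaction term: ξ·ΔH°_rxn = 158 × -53.7 = -8484.7 kJ/min
Q = ΔH = -8484.7 kJ/min = -141.41 kW
Heat removed = 509080 kJ/h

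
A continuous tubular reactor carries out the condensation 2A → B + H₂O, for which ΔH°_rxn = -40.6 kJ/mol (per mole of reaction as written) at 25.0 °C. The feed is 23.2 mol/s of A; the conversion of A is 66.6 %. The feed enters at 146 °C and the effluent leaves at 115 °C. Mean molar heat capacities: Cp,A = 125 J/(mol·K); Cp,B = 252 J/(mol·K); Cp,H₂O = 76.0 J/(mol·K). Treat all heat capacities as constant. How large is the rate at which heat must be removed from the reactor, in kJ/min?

Q_out = 21000 kJ/min

Extent of reaction ξ = 0.666 × 23.2 / 2 = 7.7256 mol/s
Reaction term: ξ·ΔH°_rxn = 7.7256 × -40.6 = -313.66 kJ/s
Sensible, feed 146→25 °C: -350.9 kJ/s
Outlet flows (mol/s): A 7.7488, B 7.7256, H₂O 7.7256
Sensible, products 25→115 °C: 315.23 kJ/s
Q = ΔH = -349.33 kJ/s = -349.33 kW
Heat removed = 20960 kJ/min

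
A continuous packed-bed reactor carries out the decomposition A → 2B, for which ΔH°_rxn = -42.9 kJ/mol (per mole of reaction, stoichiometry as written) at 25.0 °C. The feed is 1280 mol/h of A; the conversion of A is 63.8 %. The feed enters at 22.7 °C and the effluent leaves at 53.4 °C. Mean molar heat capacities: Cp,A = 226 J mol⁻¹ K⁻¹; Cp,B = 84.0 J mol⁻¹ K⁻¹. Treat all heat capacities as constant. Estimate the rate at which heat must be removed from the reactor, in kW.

Q_out = 7.64 kW

Extent of reaction ξ = 0.638 × 1280 = 816.64 mol/h
Reaction term: ξ·ΔH°_rxn = 816.64 × -42.9 = -35034 kJ/h
Sensible, feed 22.7→25 °C: 665.34 kJ/h
Outlet flows (mol/h): A 463.36, B 1633.3
Sensible, products 25→53.4 °C: 6870.4 kJ/h
Q = ΔH = -27498 kJ/h = -7.6384 kW
Heat removed = 7.6384 kW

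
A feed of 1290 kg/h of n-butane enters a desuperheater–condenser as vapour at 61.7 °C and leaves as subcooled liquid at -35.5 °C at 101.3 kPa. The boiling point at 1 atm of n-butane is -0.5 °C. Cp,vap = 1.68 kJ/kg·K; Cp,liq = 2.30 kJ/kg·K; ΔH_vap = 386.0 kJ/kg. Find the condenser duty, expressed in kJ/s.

vapour 61.7→-0.5 °C: -104.5 kJ/kg
condensation at -0.5 °C: -386 kJ/kg
liquid -0.5→-35.5 °C: -80.5 kJ/kg
Δh = -104.5 + -386 + -80.5 = -571 kJ/kg
Q = ṁ·Δh = 1290 kg/h × -571 kJ/kg = -736580 kJ/h
|Q| = 204.61 kW

Q_c = 205 kJ/s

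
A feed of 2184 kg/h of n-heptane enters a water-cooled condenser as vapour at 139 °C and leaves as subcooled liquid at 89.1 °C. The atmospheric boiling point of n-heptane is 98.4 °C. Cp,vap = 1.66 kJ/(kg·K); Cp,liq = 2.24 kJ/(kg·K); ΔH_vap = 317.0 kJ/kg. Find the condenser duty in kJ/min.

Q_c = 14800 kJ/min

vapour 139→98.4 °C: -67.396 kJ/kg
condensation at 98.4 °C: -317 kJ/kg
liquid 98.4→89.1 °C: -20.832 kJ/kg
Δh = -67.396 + -317 + -20.832 = -405.23 kJ/kg
Q = ṁ·Δh = 2184 kg/h × -405.23 kJ/kg = -885020 kJ/h
|Q| = 245.84 kW = 14750 kJ/min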